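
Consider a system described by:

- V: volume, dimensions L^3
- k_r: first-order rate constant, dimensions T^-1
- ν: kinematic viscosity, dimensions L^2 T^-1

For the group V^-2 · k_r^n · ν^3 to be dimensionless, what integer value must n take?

-3

Balance the T exponent: (-1)·n from k_r, plus −2·(0) + 3·(-1) = -3 from the rest, must sum to zero.
−n − 3 = 0, so n = -3.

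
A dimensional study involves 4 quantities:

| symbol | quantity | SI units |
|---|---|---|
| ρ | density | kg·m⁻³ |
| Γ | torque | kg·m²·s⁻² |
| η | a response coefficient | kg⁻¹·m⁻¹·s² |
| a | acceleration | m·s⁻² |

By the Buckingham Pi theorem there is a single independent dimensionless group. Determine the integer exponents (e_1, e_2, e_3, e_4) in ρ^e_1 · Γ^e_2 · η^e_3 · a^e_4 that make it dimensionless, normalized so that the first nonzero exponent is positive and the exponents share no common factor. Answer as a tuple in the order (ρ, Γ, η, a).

M: e_1·(1) + e_2·(1) + e_3·(-1) + e_4·(0) = 0
L: e_1·(-3) + e_2·(2) + e_3·(-1) + e_4·(1) = 0
T: e_1·(0) + e_2·(-2) + e_3·(2) + e_4·(-2) = 0
Solving this homogeneous linear system for the smallest-integer solution (first nonzero entry positive) gives (1, 3, 4, 1).

(1, 3, 4, 1)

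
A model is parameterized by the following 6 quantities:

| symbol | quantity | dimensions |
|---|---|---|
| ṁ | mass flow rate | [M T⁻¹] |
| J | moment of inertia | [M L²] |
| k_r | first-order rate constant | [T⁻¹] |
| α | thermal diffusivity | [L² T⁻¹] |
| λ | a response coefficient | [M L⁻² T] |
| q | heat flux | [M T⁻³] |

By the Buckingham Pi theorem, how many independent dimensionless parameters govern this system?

3

There are 6 variables and 3 base dimensions (M, L, T).
The dimension matrix has rank 3.
Independent dimensionless groups: 6 − 3 = 3.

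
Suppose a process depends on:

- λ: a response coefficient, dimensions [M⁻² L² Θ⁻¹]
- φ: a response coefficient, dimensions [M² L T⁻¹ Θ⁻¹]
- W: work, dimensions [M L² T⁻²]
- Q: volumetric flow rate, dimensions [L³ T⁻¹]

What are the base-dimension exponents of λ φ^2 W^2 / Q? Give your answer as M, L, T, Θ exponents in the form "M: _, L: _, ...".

Collect each base-dimension exponent across the product:
  M: (-2) + 2·(2) + 2·(1) − (0) = 4
  L: (2) + 2·(1) + 2·(2) − (3) = 5
  T: (0) + 2·(-1) + 2·(-2) − (-1) = -5
  Θ: (-1) + 2·(-1) + 2·(0) − (0) = -3
So the dimensions are [M⁴ L⁵ T⁻⁵ Θ⁻³].

M: 4, L: 5, T: -5, Θ: -3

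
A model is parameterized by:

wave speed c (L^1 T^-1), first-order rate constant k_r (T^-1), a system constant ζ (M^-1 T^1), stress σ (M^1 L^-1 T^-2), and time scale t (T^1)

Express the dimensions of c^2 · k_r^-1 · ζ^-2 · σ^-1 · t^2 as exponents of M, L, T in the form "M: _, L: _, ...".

M: 1, L: 3, T: 1

Collect each base-dimension exponent across the product:
  M: 2·(0) − (0) − 2·(-1) − (1) + 2·(0) = 1
  L: 2·(1) − (0) − 2·(0) − (-1) + 2·(0) = 3
  T: 2·(-1) − (-1) − 2·(1) − (-2) + 2·(1) = 1
So the dimensions are [M L³ T].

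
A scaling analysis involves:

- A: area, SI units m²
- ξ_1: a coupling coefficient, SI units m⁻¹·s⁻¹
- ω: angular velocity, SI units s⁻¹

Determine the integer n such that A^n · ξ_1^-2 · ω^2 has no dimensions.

Balance the L exponent: (2)·n from A, plus −2·(-1) + 2·(0) = 2 from the rest, must sum to zero.
2n + 2 = 0, so n = -1.

-1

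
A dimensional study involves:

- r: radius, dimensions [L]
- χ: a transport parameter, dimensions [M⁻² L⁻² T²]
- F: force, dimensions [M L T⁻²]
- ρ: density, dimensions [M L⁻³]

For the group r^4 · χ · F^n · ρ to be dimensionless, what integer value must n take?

1

Balance the M exponent: (1)·n from F, plus 4·(0) + (-2) + (1) = -1 from the rest, must sum to zero.
n − 1 = 0, so n = 1.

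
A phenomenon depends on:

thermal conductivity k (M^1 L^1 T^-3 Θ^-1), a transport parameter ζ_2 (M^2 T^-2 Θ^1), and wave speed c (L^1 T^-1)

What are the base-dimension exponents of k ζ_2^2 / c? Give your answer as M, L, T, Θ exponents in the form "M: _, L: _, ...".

M: 5, L: 0, T: -6, Θ: 1

Collect each base-dimension exponent across the product:
  M: (1) + 2·(2) − (0) = 5
  L: (1) + 2·(0) − (1) = 0
  T: (-3) + 2·(-2) − (-1) = -6
  Θ: (-1) + 2·(1) − (0) = 1
So the dimensions are [M⁵ T⁻⁶ Θ].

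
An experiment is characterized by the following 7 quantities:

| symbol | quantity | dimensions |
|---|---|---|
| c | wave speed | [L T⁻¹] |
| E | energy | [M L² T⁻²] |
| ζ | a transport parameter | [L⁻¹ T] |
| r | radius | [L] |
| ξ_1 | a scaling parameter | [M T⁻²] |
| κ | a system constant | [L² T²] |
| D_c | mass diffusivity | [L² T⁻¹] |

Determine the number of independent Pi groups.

There are 7 variables and 3 base dimensions (M, L, T).
The dimension matrix has rank 3.
Independent dimensionless groups: 7 − 3 = 4.

4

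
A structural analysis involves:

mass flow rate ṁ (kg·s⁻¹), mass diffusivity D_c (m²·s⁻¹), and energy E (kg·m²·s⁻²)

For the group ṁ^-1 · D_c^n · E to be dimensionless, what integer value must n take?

Balance the L exponent: (2)·n from D_c, plus −(0) + (2) = 2 from the rest, must sum to zero.
2n + 2 = 0, so n = -1.

-1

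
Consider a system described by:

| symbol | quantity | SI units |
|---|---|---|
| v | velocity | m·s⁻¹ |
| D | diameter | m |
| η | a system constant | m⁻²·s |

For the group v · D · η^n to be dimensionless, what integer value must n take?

Balance the L exponent: (-2)·n from η, plus (1) + (1) = 2 from the rest, must sum to zero.
-2n + 2 = 0, so n = 1.

1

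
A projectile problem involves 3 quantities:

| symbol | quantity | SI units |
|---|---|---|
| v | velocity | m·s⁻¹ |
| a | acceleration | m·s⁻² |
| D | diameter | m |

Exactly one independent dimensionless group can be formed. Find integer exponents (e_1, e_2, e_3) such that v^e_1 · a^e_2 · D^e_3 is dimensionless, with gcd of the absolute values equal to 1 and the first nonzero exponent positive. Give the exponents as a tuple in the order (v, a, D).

(2, -1, -1)

L: e_1·(1) + e_2·(1) + e_3·(1) = 0
T: e_1·(-1) + e_2·(-2) + e_3·(0) = 0
Solving this homogeneous linear system for the smallest-integer solution (first nonzero entry positive) gives (2, -1, -1).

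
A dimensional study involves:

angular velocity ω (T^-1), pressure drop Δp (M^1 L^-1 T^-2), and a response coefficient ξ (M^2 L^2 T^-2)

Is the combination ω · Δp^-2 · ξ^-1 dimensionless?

no

Sum the exponent of each base dimension across the product:
  M: [ω]_M − 2·[Δp]_M − [ξ]_M = (0) − 2·(1) − (2) = -4
  L: [ω]_L − 2·[Δp]_L − [ξ]_L = (0) − 2·(-1) − (2) = 0
  T: [ω]_T − 2·[Δp]_T − [ξ]_T = (-1) − 2·(-2) − (-2) = 5
Net dimensions [M⁻⁴ T⁵] ≠ [1] — not dimensionless.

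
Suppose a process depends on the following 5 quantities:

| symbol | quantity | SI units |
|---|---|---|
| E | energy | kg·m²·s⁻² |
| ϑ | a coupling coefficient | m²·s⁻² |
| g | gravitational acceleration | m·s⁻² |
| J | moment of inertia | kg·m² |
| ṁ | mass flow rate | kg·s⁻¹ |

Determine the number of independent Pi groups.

2

There are 5 variables and 3 base dimensions (M, L, T).
The dimension matrix has rank 3.
Independent dimensionless groups: 5 − 3 = 2.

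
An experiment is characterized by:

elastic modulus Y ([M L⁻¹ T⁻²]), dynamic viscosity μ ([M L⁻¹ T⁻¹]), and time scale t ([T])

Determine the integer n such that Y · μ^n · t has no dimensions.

-1

Balance the M exponent: (1)·n from μ, plus (1) + (0) = 1 from the rest, must sum to zero.
n + 1 = 0, so n = -1.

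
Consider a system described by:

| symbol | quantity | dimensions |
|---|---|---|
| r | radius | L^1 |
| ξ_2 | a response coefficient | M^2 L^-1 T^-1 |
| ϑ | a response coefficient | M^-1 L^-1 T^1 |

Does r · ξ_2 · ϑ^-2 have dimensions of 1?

no

Sum the exponent of each base dimension across the product:
  M: [r]_M + [ξ_2]_M − 2·[ϑ]_M = (0) + (2) − 2·(-1) = 4
  L: [r]_L + [ξ_2]_L − 2·[ϑ]_L = (1) + (-1) − 2·(-1) = 2
  T: [r]_T + [ξ_2]_T − 2·[ϑ]_T = (0) + (-1) − 2·(1) = -3
Net dimensions [M⁴ L² T⁻³] ≠ [1] — not dimensionless.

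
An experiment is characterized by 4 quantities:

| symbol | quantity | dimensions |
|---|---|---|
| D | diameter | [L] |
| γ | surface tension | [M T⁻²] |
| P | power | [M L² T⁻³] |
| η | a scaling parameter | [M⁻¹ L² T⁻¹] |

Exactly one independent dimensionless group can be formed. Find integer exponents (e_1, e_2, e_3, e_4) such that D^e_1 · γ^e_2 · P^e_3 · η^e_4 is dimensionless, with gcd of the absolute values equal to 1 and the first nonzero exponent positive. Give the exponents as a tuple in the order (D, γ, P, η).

M: e_1·(0) + e_2·(1) + e_3·(1) + e_4·(-1) = 0
L: e_1·(1) + e_2·(0) + e_3·(2) + e_4·(2) = 0
T: e_1·(0) + e_2·(-2) + e_3·(-3) + e_4·(-1) = 0
Solving this homogeneous linear system for the smallest-integer solution (first nonzero entry positive) gives (4, 4, -3, 1).

(4, 4, -3, 1)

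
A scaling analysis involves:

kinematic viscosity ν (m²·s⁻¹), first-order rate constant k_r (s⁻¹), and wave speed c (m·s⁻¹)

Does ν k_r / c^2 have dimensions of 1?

Sum the exponent of each base dimension across the product:
  M: [ν]_M + [k_r]_M − 2·[c]_M = (0) + (0) − 2·(0) = 0
  L: [ν]_L + [k_r]_L − 2·[c]_L = (2) + (0) − 2·(1) = 0
  T: [ν]_T + [k_r]_T − 2·[c]_T = (-1) + (-1) − 2·(-1) = 0
All base exponents vanish — dimensionless.

yes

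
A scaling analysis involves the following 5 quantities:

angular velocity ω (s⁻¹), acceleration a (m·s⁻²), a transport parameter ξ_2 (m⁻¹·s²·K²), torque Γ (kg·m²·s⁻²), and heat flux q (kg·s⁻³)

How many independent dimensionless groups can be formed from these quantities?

There are 5 variables and 4 base dimensions (M, L, T, Θ).
The dimension matrix has rank 4.
Independent dimensionless groups: 5 − 4 = 1.

1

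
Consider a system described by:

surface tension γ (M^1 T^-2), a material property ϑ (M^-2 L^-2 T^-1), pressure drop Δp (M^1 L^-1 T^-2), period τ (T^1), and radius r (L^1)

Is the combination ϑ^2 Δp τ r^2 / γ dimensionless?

no

Sum the exponent of each base dimension across the product:
  M: −[γ]_M + 2·[ϑ]_M + [Δp]_M + [τ]_M + 2·[r]_M = −(1) + 2·(-2) + (1) + (0) + 2·(0) = -4
  L: −[γ]_L + 2·[ϑ]_L + [Δp]_L + [τ]_L + 2·[r]_L = −(0) + 2·(-2) + (-1) + (0) + 2·(1) = -3
  T: −[γ]_T + 2·[ϑ]_T + [Δp]_T + [τ]_T + 2·[r]_T = −(-2) + 2·(-1) + (-2) + (1) + 2·(0) = -1
Net dimensions [M⁻⁴ L⁻³ T⁻¹] ≠ [1] — not dimensionless.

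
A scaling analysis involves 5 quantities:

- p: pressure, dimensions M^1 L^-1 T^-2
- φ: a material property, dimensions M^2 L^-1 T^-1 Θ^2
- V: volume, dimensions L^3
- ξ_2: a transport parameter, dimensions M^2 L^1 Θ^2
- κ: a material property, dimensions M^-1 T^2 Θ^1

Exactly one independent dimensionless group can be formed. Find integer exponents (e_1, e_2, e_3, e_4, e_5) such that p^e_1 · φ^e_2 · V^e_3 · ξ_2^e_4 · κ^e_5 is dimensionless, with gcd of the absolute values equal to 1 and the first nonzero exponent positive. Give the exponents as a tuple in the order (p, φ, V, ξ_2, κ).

(4, -4, -1, 3, 2)

M: e_1·(1) + e_2·(2) + e_3·(0) + e_4·(2) + e_5·(-1) = 0
L: e_1·(-1) + e_2·(-1) + e_3·(3) + e_4·(1) + e_5·(0) = 0
T: e_1·(-2) + e_2·(-1) + e_3·(0) + e_4·(0) + e_5·(2) = 0
Θ: e_1·(0) + e_2·(2) + e_3·(0) + e_4·(2) + e_5·(1) = 0
Solving this homogeneous linear system for the smallest-integer solution (first nonzero entry positive) gives (4, -4, -1, 3, 2).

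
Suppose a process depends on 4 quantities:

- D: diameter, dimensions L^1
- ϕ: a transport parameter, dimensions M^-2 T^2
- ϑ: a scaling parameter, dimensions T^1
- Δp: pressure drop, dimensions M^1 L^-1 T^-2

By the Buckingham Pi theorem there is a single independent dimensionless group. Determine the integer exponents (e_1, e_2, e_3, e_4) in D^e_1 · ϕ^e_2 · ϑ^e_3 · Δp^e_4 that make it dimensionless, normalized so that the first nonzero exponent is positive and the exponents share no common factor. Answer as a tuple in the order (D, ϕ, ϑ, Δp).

(2, 1, 2, 2)

M: e_1·(0) + e_2·(-2) + e_3·(0) + e_4·(1) = 0
L: e_1·(1) + e_2·(0) + e_3·(0) + e_4·(-1) = 0
T: e_1·(0) + e_2·(2) + e_3·(1) + e_4·(-2) = 0
Solving this homogeneous linear system for the smallest-integer solution (first nonzero entry positive) gives (2, 1, 2, 2).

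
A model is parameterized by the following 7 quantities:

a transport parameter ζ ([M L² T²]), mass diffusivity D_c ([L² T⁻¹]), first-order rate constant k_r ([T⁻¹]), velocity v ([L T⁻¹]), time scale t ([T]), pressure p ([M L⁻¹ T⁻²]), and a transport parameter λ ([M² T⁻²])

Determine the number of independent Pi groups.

4

There are 7 variables and 3 base dimensions (M, L, T).
The dimension matrix has rank 3.
Independent dimensionless groups: 7 − 3 = 4.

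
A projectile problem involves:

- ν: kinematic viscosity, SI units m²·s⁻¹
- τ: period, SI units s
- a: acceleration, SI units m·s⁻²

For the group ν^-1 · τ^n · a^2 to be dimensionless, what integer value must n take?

3

Balance the T exponent: (1)·n from τ, plus −(-1) + 2·(-2) = -3 from the rest, must sum to zero.
n − 3 = 0, so n = 3.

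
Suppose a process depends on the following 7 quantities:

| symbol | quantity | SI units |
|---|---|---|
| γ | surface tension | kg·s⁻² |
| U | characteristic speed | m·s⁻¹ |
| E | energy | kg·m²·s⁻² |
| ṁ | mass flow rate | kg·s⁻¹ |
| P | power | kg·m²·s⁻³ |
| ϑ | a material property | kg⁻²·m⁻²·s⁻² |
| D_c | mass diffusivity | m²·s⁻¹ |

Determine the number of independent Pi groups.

There are 7 variables and 3 base dimensions (M, L, T).
The dimension matrix has rank 3.
Independent dimensionless groups: 7 − 3 = 4.

4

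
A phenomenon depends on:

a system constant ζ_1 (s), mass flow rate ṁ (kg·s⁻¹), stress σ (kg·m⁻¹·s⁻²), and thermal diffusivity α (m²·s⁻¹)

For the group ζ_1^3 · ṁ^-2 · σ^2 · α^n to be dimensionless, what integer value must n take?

1

Balance the L exponent: (2)·n from α, plus 3·(0) − 2·(0) + 2·(-1) = -2 from the rest, must sum to zero.
2n − 2 = 0, so n = 1.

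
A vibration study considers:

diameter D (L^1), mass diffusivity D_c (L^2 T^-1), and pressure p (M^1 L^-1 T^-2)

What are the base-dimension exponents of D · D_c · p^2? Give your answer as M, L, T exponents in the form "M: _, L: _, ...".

M: 2, L: 1, T: -5

Collect each base-dimension exponent across the product:
  M: (0) + (0) + 2·(1) = 2
  L: (1) + (2) + 2·(-1) = 1
  T: (0) + (-1) + 2·(-2) = -5
So the dimensions are [M² L T⁻⁵].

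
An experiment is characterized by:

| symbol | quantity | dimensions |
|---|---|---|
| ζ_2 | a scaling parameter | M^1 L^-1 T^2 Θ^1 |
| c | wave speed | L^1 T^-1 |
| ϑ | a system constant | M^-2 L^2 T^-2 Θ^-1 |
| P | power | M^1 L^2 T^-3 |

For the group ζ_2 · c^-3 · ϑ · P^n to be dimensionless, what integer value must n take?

1

Balance the M exponent: (1)·n from P, plus (1) − 3·(0) + (-2) = -1 from the rest, must sum to zero.
n − 1 = 0, so n = 1.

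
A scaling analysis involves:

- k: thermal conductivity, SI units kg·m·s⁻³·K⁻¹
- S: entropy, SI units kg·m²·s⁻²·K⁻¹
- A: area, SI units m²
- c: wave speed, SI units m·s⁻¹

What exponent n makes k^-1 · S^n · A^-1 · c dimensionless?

1

Balance the M exponent: (1)·n from S, plus −(1) − (0) + (0) = -1 from the rest, must sum to zero.
n − 1 = 0, so n = 1.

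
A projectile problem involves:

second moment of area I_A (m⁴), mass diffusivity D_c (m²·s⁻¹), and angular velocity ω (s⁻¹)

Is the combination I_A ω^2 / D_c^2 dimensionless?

Sum the exponent of each base dimension across the product:
  L: [I_A]_L − 2·[D_c]_L + 2·[ω]_L = (4) − 2·(2) + 2·(0) = 0
  T: [I_A]_T − 2·[D_c]_T + 2·[ω]_T = (0) − 2·(-1) + 2·(-1) = 0
All base exponents vanish — dimensionless.

yes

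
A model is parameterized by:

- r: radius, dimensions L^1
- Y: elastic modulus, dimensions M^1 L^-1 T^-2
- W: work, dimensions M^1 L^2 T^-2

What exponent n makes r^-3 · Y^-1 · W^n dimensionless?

1

Balance the M exponent: (1)·n from W, plus −3·(0) − (1) = -1 from the rest, must sum to zero.
n − 1 = 0, so n = 1.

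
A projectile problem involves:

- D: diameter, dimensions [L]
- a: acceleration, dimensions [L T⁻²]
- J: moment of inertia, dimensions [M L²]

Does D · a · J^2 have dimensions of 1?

Sum the exponent of each base dimension across the product:
  M: [D]_M + [a]_M + 2·[J]_M = (0) + (0) + 2·(1) = 2
  L: [D]_L + [a]_L + 2·[J]_L = (1) + (1) + 2·(2) = 6
  T: [D]_T + [a]_T + 2·[J]_T = (0) + (-2) + 2·(0) = -2
Net dimensions [M² L⁶ T⁻²] ≠ [1] — not dimensionless.

no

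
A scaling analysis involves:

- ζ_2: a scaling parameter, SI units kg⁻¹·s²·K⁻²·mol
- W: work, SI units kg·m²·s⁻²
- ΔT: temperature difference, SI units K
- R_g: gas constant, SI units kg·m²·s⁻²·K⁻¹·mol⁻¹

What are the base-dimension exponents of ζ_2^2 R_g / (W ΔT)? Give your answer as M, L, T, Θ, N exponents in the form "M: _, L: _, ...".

M: -2, L: 0, T: 4, Θ: -6, N: 1

Collect each base-dimension exponent across the product:
  M: 2·(-1) − (1) − (0) + (1) = -2
  L: 2·(0) − (2) − (0) + (2) = 0
  T: 2·(2) − (-2) − (0) + (-2) = 4
  Θ: 2·(-2) − (0) − (1) + (-1) = -6
  N: 2·(1) − (0) − (0) + (-1) = 1
So the dimensions are [M⁻² T⁴ Θ⁻⁶ N].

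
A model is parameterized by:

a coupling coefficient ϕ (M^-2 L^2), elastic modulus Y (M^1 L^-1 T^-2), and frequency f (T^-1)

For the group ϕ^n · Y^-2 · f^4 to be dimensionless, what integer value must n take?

Balance the M exponent: (-2)·n from ϕ, plus −2·(1) + 4·(0) = -2 from the rest, must sum to zero.
-2n − 2 = 0, so n = -1.

-1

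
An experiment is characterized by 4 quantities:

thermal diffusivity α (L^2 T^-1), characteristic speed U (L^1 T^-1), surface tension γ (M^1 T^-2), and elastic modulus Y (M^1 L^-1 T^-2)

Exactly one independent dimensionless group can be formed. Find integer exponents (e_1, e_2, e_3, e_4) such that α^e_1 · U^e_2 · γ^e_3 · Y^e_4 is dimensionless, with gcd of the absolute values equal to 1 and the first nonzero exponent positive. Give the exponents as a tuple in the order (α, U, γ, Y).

M: e_1·(0) + e_2·(0) + e_3·(1) + e_4·(1) = 0
L: e_1·(2) + e_2·(1) + e_3·(0) + e_4·(-1) = 0
T: e_1·(-1) + e_2·(-1) + e_3·(-2) + e_4·(-2) = 0
Solving this homogeneous linear system for the smallest-integer solution (first nonzero entry positive) gives (1, -1, -1, 1).

(1, -1, -1, 1)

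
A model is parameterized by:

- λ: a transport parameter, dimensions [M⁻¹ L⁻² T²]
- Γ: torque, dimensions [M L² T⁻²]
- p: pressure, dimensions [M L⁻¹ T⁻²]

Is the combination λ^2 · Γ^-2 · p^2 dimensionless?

Sum the exponent of each base dimension across the product:
  M: 2·[λ]_M − 2·[Γ]_M + 2·[p]_M = 2·(-1) − 2·(1) + 2·(1) = -2
  L: 2·[λ]_L − 2·[Γ]_L + 2·[p]_L = 2·(-2) − 2·(2) + 2·(-1) = -10
  T: 2·[λ]_T − 2·[Γ]_T + 2·[p]_T = 2·(2) − 2·(-2) + 2·(-2) = 4
Net dimensions [M⁻² L⁻¹⁰ T⁴] ≠ [1] — not dimensionless.

no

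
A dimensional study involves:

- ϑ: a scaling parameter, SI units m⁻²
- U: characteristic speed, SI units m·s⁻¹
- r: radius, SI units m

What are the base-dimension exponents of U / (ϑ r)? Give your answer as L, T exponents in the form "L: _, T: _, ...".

L: 2, T: -1

Collect each base-dimension exponent across the product:
  L: −(-2) + (1) − (1) = 2
  T: −(0) + (-1) − (0) = -1
So the dimensions are [L² T⁻¹].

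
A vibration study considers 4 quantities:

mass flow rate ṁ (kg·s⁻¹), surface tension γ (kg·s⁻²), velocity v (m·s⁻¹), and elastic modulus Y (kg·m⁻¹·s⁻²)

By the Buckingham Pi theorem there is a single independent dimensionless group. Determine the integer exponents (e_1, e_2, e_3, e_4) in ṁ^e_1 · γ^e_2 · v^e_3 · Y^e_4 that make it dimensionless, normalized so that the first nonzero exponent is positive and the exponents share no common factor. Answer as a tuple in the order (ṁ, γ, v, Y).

M: e_1·(1) + e_2·(1) + e_3·(0) + e_4·(1) = 0
L: e_1·(0) + e_2·(0) + e_3·(1) + e_4·(-1) = 0
T: e_1·(-1) + e_2·(-2) + e_3·(-1) + e_4·(-2) = 0
Solving this homogeneous linear system for the smallest-integer solution (first nonzero entry positive) gives (1, -2, 1, 1).

(1, -2, 1, 1)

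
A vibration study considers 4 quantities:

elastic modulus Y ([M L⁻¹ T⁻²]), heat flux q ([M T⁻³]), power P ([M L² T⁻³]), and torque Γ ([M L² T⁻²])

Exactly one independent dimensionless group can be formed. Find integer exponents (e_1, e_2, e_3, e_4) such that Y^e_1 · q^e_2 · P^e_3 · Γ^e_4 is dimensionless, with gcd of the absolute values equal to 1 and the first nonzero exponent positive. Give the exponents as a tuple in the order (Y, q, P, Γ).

M: e_1·(1) + e_2·(1) + e_3·(1) + e_4·(1) = 0
L: e_1·(-1) + e_2·(0) + e_3·(2) + e_4·(2) = 0
T: e_1·(-2) + e_2·(-3) + e_3·(-3) + e_4·(-2) = 0
Solving this homogeneous linear system for the smallest-integer solution (first nonzero entry positive) gives (2, -3, 3, -2).

(2, -3, 3, -2)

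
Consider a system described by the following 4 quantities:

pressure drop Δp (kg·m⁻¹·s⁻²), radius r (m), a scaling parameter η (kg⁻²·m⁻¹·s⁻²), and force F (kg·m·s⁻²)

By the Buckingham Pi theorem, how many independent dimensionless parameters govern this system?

There are 4 variables and 3 base dimensions (M, L, T).
The dimension matrix has rank 3.
Independent dimensionless groups: 4 − 3 = 1.

1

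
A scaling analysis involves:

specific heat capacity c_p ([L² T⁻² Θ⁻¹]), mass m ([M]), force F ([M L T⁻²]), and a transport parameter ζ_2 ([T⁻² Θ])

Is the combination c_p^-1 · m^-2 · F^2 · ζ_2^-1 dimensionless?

Sum the exponent of each base dimension across the product:
  M: −[c_p]_M − 2·[m]_M + 2·[F]_M − [ζ_2]_M = −(0) − 2·(1) + 2·(1) − (0) = 0
  L: −[c_p]_L − 2·[m]_L + 2·[F]_L − [ζ_2]_L = −(2) − 2·(0) + 2·(1) − (0) = 0
  T: −[c_p]_T − 2·[m]_T + 2·[F]_T − [ζ_2]_T = −(-2) − 2·(0) + 2·(-2) − (-2) = 0
  Θ: −[c_p]_Θ − 2·[m]_Θ + 2·[F]_Θ − [ζ_2]_Θ = −(-1) − 2·(0) + 2·(0) − (1) = 0
All base exponents vanish — dimensionless.

yes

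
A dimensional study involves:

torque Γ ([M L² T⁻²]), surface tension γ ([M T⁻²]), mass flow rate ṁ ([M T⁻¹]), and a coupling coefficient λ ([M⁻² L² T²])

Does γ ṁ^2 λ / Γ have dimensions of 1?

Sum the exponent of each base dimension across the product:
  M: −[Γ]_M + [γ]_M + 2·[ṁ]_M + [λ]_M = −(1) + (1) + 2·(1) + (-2) = 0
  L: −[Γ]_L + [γ]_L + 2·[ṁ]_L + [λ]_L = −(2) + (0) + 2·(0) + (2) = 0
  T: −[Γ]_T + [γ]_T + 2·[ṁ]_T + [λ]_T = −(-2) + (-2) + 2·(-1) + (2) = 0
All base exponents vanish — dimensionless.

yes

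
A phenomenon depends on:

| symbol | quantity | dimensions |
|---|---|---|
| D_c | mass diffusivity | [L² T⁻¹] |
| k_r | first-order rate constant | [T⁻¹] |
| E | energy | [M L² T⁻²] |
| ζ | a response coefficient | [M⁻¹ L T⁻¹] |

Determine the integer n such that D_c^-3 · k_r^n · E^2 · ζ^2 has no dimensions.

Balance the T exponent: (-1)·n from k_r, plus −3·(-1) + 2·(-2) + 2·(-1) = -3 from the rest, must sum to zero.
−n − 3 = 0, so n = -3.

-3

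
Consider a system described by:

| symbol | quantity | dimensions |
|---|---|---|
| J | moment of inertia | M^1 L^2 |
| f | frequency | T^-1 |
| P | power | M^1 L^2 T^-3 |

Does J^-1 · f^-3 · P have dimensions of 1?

Sum the exponent of each base dimension across the product:
  M: −[J]_M − 3·[f]_M + [P]_M = −(1) − 3·(0) + (1) = 0
  L: −[J]_L − 3·[f]_L + [P]_L = −(2) − 3·(0) + (2) = 0
  T: −[J]_T − 3·[f]_T + [P]_T = −(0) − 3·(-1) + (-3) = 0
  Θ: −[J]_Θ − 3·[f]_Θ + [P]_Θ = −(0) − 3·(0) + (0) = 0
  N: −[J]_N − 3·[f]_N + [P]_N = −(0) − 3·(0) + (0) = 0
All base exponents vanish — dimensionless.

yes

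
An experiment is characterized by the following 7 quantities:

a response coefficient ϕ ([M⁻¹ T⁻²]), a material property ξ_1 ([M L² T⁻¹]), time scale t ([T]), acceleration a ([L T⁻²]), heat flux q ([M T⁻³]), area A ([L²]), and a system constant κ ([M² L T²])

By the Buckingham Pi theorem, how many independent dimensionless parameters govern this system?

There are 7 variables and 3 base dimensions (M, L, T).
The dimension matrix has rank 3.
Independent dimensionless groups: 7 − 3 = 4.

4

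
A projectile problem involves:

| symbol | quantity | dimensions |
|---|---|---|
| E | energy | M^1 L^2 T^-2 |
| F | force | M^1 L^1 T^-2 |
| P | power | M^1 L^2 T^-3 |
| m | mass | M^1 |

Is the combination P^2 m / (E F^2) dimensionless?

yes

Sum the exponent of each base dimension across the product:
  M: −[E]_M − 2·[F]_M + 2·[P]_M + [m]_M = −(1) − 2·(1) + 2·(1) + (1) = 0
  L: −[E]_L − 2·[F]_L + 2·[P]_L + [m]_L = −(2) − 2·(1) + 2·(2) + (0) = 0
  T: −[E]_T − 2·[F]_T + 2·[P]_T + [m]_T = −(-2) − 2·(-2) + 2·(-3) + (0) = 0
All base exponents vanish — dimensionless.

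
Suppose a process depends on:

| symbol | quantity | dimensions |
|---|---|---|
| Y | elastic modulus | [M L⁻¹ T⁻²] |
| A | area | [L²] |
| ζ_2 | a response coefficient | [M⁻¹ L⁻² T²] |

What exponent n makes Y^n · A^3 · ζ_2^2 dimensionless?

2

Balance the M exponent: (1)·n from Y, plus 3·(0) + 2·(-1) = -2 from the rest, must sum to zero.
n − 2 = 0, so n = 2.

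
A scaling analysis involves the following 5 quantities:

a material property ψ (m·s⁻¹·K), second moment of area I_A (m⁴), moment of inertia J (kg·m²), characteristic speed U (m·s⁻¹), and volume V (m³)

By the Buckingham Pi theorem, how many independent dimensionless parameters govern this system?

1

There are 5 variables and 4 base dimensions (M, L, T, Θ).
The dimension matrix has rank 4.
Independent dimensionless groups: 5 − 4 = 1.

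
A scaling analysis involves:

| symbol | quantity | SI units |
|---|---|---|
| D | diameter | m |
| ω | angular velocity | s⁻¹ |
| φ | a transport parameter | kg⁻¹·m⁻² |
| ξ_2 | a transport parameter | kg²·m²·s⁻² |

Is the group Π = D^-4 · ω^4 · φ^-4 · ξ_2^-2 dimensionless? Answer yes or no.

Sum the exponent of each base dimension across the product:
  M: −4·[D]_M + 4·[ω]_M − 4·[φ]_M − 2·[ξ_2]_M = −4·(0) + 4·(0) − 4·(-1) − 2·(2) = 0
  L: −4·[D]_L + 4·[ω]_L − 4·[φ]_L − 2·[ξ_2]_L = −4·(1) + 4·(0) − 4·(-2) − 2·(2) = 0
  T: −4·[D]_T + 4·[ω]_T − 4·[φ]_T − 2·[ξ_2]_T = −4·(0) + 4·(-1) − 4·(0) − 2·(-2) = 0
All base exponents vanish — dimensionless.

yes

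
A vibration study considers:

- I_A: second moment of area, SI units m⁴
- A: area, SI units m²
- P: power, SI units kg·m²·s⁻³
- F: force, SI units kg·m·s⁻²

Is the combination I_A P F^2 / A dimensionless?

no

Sum the exponent of each base dimension across the product:
  M: [I_A]_M − [A]_M + [P]_M + 2·[F]_M = (0) − (0) + (1) + 2·(1) = 3
  L: [I_A]_L − [A]_L + [P]_L + 2·[F]_L = (4) − (2) + (2) + 2·(1) = 6
  T: [I_A]_T − [A]_T + [P]_T + 2·[F]_T = (0) − (0) + (-3) + 2·(-2) = -7
Net dimensions [M³ L⁶ T⁻⁷] ≠ [1] — not dimensionless.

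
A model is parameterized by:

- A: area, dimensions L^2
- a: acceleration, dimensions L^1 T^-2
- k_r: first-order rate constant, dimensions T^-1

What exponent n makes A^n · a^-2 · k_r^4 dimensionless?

1

Balance the L exponent: (2)·n from A, plus −2·(1) + 4·(0) = -2 from the rest, must sum to zero.
2n − 2 = 0, so n = 1.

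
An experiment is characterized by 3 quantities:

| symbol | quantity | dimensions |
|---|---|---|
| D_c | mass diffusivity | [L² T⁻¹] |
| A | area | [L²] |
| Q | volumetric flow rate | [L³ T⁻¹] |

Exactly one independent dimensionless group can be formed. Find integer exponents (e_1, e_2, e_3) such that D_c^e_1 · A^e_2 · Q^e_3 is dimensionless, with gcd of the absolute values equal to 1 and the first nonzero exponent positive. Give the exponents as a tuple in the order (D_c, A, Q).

(2, 1, -2)

L: e_1·(2) + e_2·(2) + e_3·(3) = 0
T: e_1·(-1) + e_2·(0) + e_3·(-1) = 0
Solving this homogeneous linear system for the smallest-integer solution (first nonzero entry positive) gives (2, 1, -2).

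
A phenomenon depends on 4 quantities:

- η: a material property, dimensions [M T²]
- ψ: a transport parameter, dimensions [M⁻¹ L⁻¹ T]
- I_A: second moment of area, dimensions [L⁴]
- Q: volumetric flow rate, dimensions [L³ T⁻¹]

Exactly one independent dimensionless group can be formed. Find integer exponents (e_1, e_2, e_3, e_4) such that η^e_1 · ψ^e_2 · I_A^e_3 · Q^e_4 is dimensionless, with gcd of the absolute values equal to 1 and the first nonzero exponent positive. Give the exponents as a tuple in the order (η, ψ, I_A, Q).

M: e_1·(1) + e_2·(-1) + e_3·(0) + e_4·(0) = 0
L: e_1·(0) + e_2·(-1) + e_3·(4) + e_4·(3) = 0
T: e_1·(2) + e_2·(1) + e_3·(0) + e_4·(-1) = 0
Solving this homogeneous linear system for the smallest-integer solution (first nonzero entry positive) gives (1, 1, -2, 3).

(1, 1, -2, 3)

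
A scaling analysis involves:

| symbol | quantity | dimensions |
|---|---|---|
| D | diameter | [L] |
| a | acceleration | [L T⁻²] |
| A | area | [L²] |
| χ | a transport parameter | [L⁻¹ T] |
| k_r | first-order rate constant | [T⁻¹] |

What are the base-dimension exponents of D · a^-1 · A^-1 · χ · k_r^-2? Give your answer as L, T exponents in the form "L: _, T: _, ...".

Collect each base-dimension exponent across the product:
  L: (1) − (1) − (2) + (-1) − 2·(0) = -3
  T: (0) − (-2) − (0) + (1) − 2·(-1) = 5
So the dimensions are [L⁻³ T⁵].

L: -3, T: 5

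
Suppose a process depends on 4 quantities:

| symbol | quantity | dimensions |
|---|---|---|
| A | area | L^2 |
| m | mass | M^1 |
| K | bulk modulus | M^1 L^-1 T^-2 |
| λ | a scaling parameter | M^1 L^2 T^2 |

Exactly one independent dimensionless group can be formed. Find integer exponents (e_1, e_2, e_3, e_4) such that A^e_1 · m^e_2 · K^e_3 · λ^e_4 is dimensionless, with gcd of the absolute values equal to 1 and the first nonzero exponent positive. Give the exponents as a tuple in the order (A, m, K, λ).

(1, 4, -2, -2)

M: e_1·(0) + e_2·(1) + e_3·(1) + e_4·(1) = 0
L: e_1·(2) + e_2·(0) + e_3·(-1) + e_4·(2) = 0
T: e_1·(0) + e_2·(0) + e_3·(-2) + e_4·(2) = 0
Solving this homogeneous linear system for the smallest-integer solution (first nonzero entry positive) gives (1, 4, -2, -2).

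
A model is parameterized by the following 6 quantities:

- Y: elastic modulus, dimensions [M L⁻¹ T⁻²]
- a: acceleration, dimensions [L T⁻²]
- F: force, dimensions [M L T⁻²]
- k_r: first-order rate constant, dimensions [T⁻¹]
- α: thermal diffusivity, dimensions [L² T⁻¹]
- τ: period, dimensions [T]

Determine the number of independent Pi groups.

There are 6 variables and 3 base dimensions (M, L, T).
The dimension matrix has rank 3.
Independent dimensionless groups: 6 − 3 = 3.

3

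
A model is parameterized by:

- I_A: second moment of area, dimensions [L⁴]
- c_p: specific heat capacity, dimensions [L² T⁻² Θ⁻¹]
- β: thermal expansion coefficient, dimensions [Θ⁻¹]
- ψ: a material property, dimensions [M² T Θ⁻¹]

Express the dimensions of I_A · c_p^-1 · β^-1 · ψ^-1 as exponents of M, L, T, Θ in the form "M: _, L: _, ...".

M: -2, L: 2, T: 1, Θ: 3

Collect each base-dimension exponent across the product:
  M: (0) − (0) − (0) − (2) = -2
  L: (4) − (2) − (0) − (0) = 2
  T: (0) − (-2) − (0) − (1) = 1
  Θ: (0) − (-1) − (-1) − (-1) = 3
So the dimensions are [M⁻² L² T Θ³].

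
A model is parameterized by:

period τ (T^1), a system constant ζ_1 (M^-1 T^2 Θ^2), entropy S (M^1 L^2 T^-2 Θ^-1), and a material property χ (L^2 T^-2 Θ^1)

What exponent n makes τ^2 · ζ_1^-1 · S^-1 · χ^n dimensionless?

1

Balance the L exponent: (2)·n from χ, plus 2·(0) − (0) − (2) = -2 from the rest, must sum to zero.
2n − 2 = 0, so n = 1.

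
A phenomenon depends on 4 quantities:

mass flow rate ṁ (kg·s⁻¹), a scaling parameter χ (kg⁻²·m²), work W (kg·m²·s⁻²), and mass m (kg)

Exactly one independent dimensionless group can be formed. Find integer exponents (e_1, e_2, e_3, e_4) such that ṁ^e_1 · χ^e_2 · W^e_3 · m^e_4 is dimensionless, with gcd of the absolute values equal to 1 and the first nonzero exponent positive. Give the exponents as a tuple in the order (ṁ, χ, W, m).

(2, 1, -1, 1)

M: e_1·(1) + e_2·(-2) + e_3·(1) + e_4·(1) = 0
L: e_1·(0) + e_2·(2) + e_3·(2) + e_4·(0) = 0
T: e_1·(-1) + e_2·(0) + e_3·(-2) + e_4·(0) = 0
Solving this homogeneous linear system for the smallest-integer solution (first nonzero entry positive) gives (2, 1, -1, 1).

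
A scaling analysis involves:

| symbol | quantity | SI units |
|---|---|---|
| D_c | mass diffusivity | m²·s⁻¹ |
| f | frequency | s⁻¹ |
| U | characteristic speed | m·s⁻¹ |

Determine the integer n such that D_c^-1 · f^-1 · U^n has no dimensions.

2

Balance the L exponent: (1)·n from U, plus −(2) − (0) = -2 from the rest, must sum to zero.
n − 2 = 0, so n = 2.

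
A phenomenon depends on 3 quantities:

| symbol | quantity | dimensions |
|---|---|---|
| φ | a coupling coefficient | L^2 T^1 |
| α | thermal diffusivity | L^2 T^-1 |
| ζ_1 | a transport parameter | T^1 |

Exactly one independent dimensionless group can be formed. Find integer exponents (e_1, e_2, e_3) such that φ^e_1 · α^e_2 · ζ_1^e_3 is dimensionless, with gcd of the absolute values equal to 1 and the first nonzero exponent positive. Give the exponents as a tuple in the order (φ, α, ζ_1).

L: e_1·(2) + e_2·(2) + e_3·(0) = 0
T: e_1·(1) + e_2·(-1) + e_3·(1) = 0
Solving this homogeneous linear system for the smallest-integer solution (first nonzero entry positive) gives (1, -1, -2).

(1, -1, -2)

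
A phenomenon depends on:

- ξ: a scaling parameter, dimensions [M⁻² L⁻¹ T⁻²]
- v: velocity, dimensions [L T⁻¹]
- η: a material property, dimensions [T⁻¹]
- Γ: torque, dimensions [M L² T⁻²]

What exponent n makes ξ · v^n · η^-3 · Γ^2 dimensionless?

-3

Balance the L exponent: (1)·n from v, plus (-1) − 3·(0) + 2·(2) = 3 from the rest, must sum to zero.
n + 3 = 0, so n = -3.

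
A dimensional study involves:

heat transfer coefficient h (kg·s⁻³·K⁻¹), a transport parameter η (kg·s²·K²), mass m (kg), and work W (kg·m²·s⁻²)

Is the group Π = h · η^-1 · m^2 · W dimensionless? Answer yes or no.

no

Sum the exponent of each base dimension across the product:
  M: [h]_M − [η]_M + 2·[m]_M + [W]_M = (1) − (1) + 2·(1) + (1) = 3
  L: [h]_L − [η]_L + 2·[m]_L + [W]_L = (0) − (0) + 2·(0) + (2) = 2
  T: [h]_T − [η]_T + 2·[m]_T + [W]_T = (-3) − (2) + 2·(0) + (-2) = -7
  Θ: [h]_Θ − [η]_Θ + 2·[m]_Θ + [W]_Θ = (-1) − (2) + 2·(0) + (0) = -3
Net dimensions [M³ L² T⁻⁷ Θ⁻³] ≠ [1] — not dimensionless.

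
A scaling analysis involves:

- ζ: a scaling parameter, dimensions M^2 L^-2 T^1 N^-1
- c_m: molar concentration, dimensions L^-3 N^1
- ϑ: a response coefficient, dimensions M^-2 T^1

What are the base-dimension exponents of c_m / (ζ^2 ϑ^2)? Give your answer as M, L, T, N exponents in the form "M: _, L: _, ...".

M: 0, L: 1, T: -4, N: 3

Collect each base-dimension exponent across the product:
  M: −2·(2) + (0) − 2·(-2) = 0
  L: −2·(-2) + (-3) − 2·(0) = 1
  T: −2·(1) + (0) − 2·(1) = -4
  N: −2·(-1) + (1) − 2·(0) = 3
So the dimensions are [L T⁻⁴ N³].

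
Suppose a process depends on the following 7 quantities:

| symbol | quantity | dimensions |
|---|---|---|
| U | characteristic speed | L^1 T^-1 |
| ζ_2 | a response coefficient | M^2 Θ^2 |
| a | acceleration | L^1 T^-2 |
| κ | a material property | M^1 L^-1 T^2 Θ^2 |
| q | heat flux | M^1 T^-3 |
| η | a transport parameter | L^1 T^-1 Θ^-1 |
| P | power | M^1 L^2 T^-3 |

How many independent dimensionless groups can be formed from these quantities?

There are 7 variables and 4 base dimensions (M, L, T, Θ).
The dimension matrix has rank 4.
Independent dimensionless groups: 7 − 4 = 3.

3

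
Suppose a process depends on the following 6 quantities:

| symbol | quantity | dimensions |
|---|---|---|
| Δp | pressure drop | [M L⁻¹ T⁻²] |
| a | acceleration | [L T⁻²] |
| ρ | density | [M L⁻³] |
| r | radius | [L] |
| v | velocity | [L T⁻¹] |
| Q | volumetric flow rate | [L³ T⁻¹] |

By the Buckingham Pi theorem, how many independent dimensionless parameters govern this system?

There are 6 variables and 3 base dimensions (M, L, T).
The dimension matrix has rank 3.
Independent dimensionless groups: 6 − 3 = 3.

3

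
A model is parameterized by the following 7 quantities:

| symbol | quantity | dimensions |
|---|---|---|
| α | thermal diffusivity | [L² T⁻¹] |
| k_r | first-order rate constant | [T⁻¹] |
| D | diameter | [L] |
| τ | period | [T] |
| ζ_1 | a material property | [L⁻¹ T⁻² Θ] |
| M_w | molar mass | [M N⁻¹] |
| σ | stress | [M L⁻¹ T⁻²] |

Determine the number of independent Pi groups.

There are 7 variables and 5 base dimensions (M, L, T, Θ, N).
The dimension matrix has rank 5.
Independent dimensionless groups: 7 − 5 = 2.

2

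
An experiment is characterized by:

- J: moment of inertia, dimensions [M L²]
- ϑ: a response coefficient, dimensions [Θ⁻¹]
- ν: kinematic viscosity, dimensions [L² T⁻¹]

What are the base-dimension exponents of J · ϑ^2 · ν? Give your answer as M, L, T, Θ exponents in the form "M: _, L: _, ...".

Collect each base-dimension exponent across the product:
  M: (1) + 2·(0) + (0) = 1
  L: (2) + 2·(0) + (2) = 4
  T: (0) + 2·(0) + (-1) = -1
  Θ: (0) + 2·(-1) + (0) = -2
So the dimensions are [M L⁴ T⁻¹ Θ⁻²].

M: 1, L: 4, T: -1, Θ: -2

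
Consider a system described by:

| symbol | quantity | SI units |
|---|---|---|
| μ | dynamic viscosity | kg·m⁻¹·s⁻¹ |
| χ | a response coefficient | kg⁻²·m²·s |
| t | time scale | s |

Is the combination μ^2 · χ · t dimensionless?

Sum the exponent of each base dimension across the product:
  M: 2·[μ]_M + [χ]_M + [t]_M = 2·(1) + (-2) + (0) = 0
  L: 2·[μ]_L + [χ]_L + [t]_L = 2·(-1) + (2) + (0) = 0
  T: 2·[μ]_T + [χ]_T + [t]_T = 2·(-1) + (1) + (1) = 0
All base exponents vanish — dimensionless.

yes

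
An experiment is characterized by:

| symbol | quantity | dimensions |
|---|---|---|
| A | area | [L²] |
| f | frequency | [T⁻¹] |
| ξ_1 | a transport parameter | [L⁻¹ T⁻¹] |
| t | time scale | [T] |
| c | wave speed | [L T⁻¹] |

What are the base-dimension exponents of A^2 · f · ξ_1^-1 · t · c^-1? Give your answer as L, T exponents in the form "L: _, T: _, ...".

L: 4, T: 2

Collect each base-dimension exponent across the product:
  L: 2·(2) + (0) − (-1) + (0) − (1) = 4
  T: 2·(0) + (-1) − (-1) + (1) − (-1) = 2
So the dimensions are [L⁴ T²].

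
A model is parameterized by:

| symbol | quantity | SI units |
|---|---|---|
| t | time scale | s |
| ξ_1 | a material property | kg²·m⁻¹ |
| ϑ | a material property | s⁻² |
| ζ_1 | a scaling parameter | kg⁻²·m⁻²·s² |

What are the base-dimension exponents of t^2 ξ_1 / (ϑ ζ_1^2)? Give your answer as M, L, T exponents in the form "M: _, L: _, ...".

Collect each base-dimension exponent across the product:
  M: 2·(0) + (2) − (0) − 2·(-2) = 6
  L: 2·(0) + (-1) − (0) − 2·(-2) = 3
  T: 2·(1) + (0) − (-2) − 2·(2) = 0
So the dimensions are [M⁶ L³].

M: 6, L: 3, T: 0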